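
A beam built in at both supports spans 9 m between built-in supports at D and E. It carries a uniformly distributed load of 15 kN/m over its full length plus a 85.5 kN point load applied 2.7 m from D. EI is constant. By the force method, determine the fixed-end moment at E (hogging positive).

M_E = 149.7 kN·m

Take the two fixed-end moments M_D, M_E as redundants; the released structure is the simple span DE.
End rotations of the released simple span under the applied load (×1/EI):
  at D: UDL 15: wL³/(24EI) = 455.6/EI
  at E: UDL 15: wL³/(24EI) = 455.6/EI
  at D: point load 85.5 at a = 2.7: Pab(L + b)/(6LEI) = 412.1/EI
  at E: point load 85.5 at a = 2.7: Pab(L + a)/(6LEI) = 315.1/EI
  θ_D0 = 867.7/EI,  θ_E0 = 770.7/EI
Flexibility coefficients: a unit moment at one end gives L/(3EI) there and L/(6EI) at the far end, so f₁₁ = f₂₂ = 3/EI and f₁₂ = f₂₁ = 1.5/EI.
Compatibility — zero rotation at each built-in end:
  3 M_D + 1.5 M_E = 867.7
  1.5 M_D + 3 M_E = 770.7
Solving the pair gives M_D = 214.4 kN·m and M_E = 149.7 kN·m (hogging).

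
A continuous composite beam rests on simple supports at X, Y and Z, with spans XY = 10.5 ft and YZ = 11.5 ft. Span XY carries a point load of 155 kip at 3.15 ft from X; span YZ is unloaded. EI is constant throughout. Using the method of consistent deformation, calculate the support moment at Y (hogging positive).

Take M_Y as the redundant. Released structure: two simple spans XY and YZ with a hinge at Y.
Rotations at Y on the released spans (each span's end-slope, ×1/EI):
  span XY: point load 155 at a = 3.15: Pab(L + a)/(6LEI) = 777.5/EI
  relative rotation θ_0 = (777.5 + 0)/EI = 777.5/EI
A unit hogging moment at Y produces rotation L₁/(3EI) + L₂/(3EI) = 7.333/EI.
Slope continuity at Y: θ_0 = M_Y·7.333/EI, so M_Y = 777.5/7.333 = 106 kip·ft (hogging).

M_Y = 106 kip·ft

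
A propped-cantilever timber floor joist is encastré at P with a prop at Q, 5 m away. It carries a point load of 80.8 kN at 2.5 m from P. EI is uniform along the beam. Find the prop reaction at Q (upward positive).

Take the reaction at Q as the redundant and release it; the primary structure is a cantilever fixed at P.
Primary-structure tip deflection at Q by superposition:
  point load 80.8 at a = 2.5: Pa²(3L − a)/(6EI) = 1052/EI
Tip deflection under a unit load at Q: L³/(3EI) = 41.67/EI.
Compatibility at Q: δ_0 − R_Q·δ_{QQ} = 0, so R_Q = 1052/41.67 = 25.25 kN.

R_Q = 25.25 kN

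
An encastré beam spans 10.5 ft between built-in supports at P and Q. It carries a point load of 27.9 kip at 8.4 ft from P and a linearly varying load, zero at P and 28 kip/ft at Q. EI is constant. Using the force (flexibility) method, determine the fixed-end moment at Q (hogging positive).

Take the two fixed-end moments M_P, M_Q as redundants; the released structure is the simple span PQ.
On the primary (simply-supported) span, the end slopes from the loading are:
  at P: point load 27.9 at a = 8.4: Pab(L + b)/(6LEI) = 98.43/EI
  at Q: point load 27.9 at a = 8.4: Pab(L + a)/(6LEI) = 147.6/EI
  at P: triangular load, peak 28: 7w₀L³/(360EI) = 630.3/EI
  at Q: triangular load, peak 28: w₀L³/(45EI) = 720.3/EI
  θ_P0 = 728.7/EI,  θ_Q0 = 867.9/EI
Flexibility coefficients: a unit moment at one end gives L/(3EI) there and L/(6EI) at the far end, so f₁₁ = f₂₂ = 3.5/EI and f₁₂ = f₂₁ = 1.75/EI.
Compatibility — zero rotation at each built-in end:
  3.5 M_P + 1.75 M_Q = 728.7
  1.75 M_P + 3.5 M_Q = 867.9
Solving the pair gives M_P = 112.3 kip·ft and M_Q = 191.8 kip·ft (hogging).

M_Q = 191.8 kip·ft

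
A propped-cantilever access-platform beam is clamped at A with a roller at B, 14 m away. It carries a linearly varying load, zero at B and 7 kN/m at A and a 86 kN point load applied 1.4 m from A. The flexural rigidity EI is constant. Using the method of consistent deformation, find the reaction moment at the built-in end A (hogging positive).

Choose R_B as the redundant. The primary structure is the cantilever fixed at A.
Deflection at B on the released cantilever, summing each load's contribution:
  triangular load, peak 7 at the fixed end: w₀L⁴/(30EI) = 8964/EI
  point load 86 at a = 1.4: Pa²(3L − a)/(6EI) = 1141/EI
  δ_0 = 10104/EI
Flexibility coefficient — unit upward force at B: δ_{BB} = L³/(3EI) = 914.7/EI.
Compatibility at B: δ_0 − R_B·δ_{BB} = 0, so R_B = 10104/914.7 = 11.05 kN.
Moment equilibrium about A: M_A = Σ(load moments about A) − R_B·L = 349.1 − 11.05×14 = 194.4 kN·m.

M_A = 194.4 kN·m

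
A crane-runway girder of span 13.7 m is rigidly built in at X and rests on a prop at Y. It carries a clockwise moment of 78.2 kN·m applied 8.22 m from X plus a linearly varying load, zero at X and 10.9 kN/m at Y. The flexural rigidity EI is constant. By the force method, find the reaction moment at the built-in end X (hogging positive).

M_X = 99.01 kN·m

Release the roller at Y. Primary structure: cantilever fixed at X.
Deflection at Y on the released cantilever, summing each load's contribution:
  clockwise couple 78.2 at a = 8.22: M₀a(2L − a)/(2EI) = 6164/EI
  triangular load, peak 10.9 at the free end: 11w₀L⁴/(120EI) = 35198/EI
  δ_0 = 41363/EI
Tip deflection under a unit load at Y: L³/(3EI) = 857.1/EI.
Compatibility at Y: δ_0 − R_Y·δ_{YY} = 0, so R_Y = 41363/857.1 = 48.26 kN.
Moment equilibrium about X: M_X = Σ(load moments about X) − R_Y·L = 760.1 − 48.26×13.7 = 99.01 kN·m.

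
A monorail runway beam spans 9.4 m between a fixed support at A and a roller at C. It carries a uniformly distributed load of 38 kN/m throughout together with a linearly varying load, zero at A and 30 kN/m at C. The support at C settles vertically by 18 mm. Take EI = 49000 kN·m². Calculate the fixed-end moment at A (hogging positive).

M_A = 604.3 kN·m

Choose R_C as the redundant. The primary structure is the cantilever fixed at A.
Downward deflection at the released point C due to the loads:
  UDL 38: wL⁴/(8EI) = 37086/EI
  triangular load, peak 30 at the free end: 11w₀L⁴/(120EI) = 21471/EI
  δ_0 = 58556/EI
Tip deflection under a unit load at C: L³/(3EI) = 276.9/EI.
With EI = 49000 kN·m²: δ_0 = 1.195 m and δ_{CC} = 0.00565 m/kN.
Compatibility — the beam at C must follow the support down by 0.018 m: δ_0 − R_C·δ_{CC} = 0.018, so R_C = (1.195 − 0.018)/0.00565 = 208.3 kN.
Moment equilibrium about A: M_A = Σ(load moments about A) − R_C·L = 2562 − 208.3×9.4 = 604.3 kN·m.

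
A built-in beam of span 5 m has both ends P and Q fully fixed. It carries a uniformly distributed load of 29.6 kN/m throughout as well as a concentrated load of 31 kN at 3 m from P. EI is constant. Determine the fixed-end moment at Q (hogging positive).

Release both end moments; the primary structure is a simply-supported span PQ with redundants M_P and M_Q.
Simple-span end rotations at P and Q under the given loads:
  at P: UDL 29.6: wL³/(24EI) = 154.2/EI
  at Q: UDL 29.6: wL³/(24EI) = 154.2/EI
  at P: point load 31 at a = 3: Pab(L + b)/(6LEI) = 43.4/EI
  at Q: point load 31 at a = 3: Pab(L + a)/(6LEI) = 49.6/EI
  θ_P0 = 197.6/EI,  θ_Q0 = 203.8/EI
Flexibility coefficients: a unit moment at one end gives L/(3EI) there and L/(6EI) at the far end, so f₁₁ = f₂₂ = 1.667/EI and f₁₂ = f₂₁ = 0.8333/EI.
Compatibility — zero rotation at each built-in end:
  1.667 M_P + 0.8333 M_Q = 197.6
  0.8333 M_P + 1.667 M_Q = 203.8
Solving the pair gives M_P = 76.55 kN·m and M_Q = 83.99 kN·m (hogging).

M_Q = 83.99 kN·m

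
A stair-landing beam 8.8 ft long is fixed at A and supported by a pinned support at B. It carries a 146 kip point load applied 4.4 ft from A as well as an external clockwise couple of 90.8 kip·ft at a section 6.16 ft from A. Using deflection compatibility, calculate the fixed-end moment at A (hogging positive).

M_A = 207.8 kip·ft

Release the roller at B. Primary structure: cantilever fixed at A.
Primary-structure tip deflection at B by superposition:
  point load 146 at a = 4.4: Pa²(3L − a)/(6EI) = 10364/EI
  clockwise couple 90.8 at a = 6.16: M₀a(2L − a)/(2EI) = 3199/EI
  δ_0 = 13563/EI
Tip deflection under a unit load at B: L³/(3EI) = 227.2/EI.
Compatibility at B: δ_0 − R_B·δ_{BB} = 0, so R_B = 13563/227.2 = 59.71 kip.
Moment equilibrium about A: M_A = Σ(load moments about A) − R_B·L = 733.2 − 59.71×8.8 = 207.8 kip·ft.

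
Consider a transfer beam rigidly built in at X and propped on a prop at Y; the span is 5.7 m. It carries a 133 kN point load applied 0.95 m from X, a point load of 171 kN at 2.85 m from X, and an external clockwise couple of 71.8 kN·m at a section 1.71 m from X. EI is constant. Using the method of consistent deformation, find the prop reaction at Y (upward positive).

R_Y = 68.31 kN

Choose R_Y as the redundant. The primary structure is the cantilever fixed at X.
Downward deflection at the released point Y due to the loads:
  point load 133 at a = 0.95: Pa²(3L − a)/(6EI) = 323.1/EI
  point load 171 at a = 2.85: Pa²(3L − a)/(6EI) = 3299/EI
  clockwise couple 71.8 at a = 1.71: M₀a(2L − a)/(2EI) = 594.9/EI
  δ_0 = 4217/EI
Flexibility coefficient — unit upward force at Y: δ_{YY} = L³/(3EI) = 61.73/EI.
The prop prevents deflection at Y: R_Y = δ_0/δ_{YY} = 4217/61.73 = 68.31 kN.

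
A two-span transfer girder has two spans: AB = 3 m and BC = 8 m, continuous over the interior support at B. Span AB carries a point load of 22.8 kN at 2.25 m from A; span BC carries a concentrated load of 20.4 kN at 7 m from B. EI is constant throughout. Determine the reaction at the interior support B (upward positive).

Release continuity at B by inserting a hinge; the redundant is the internal moment M_B. The primary structure is two simply-supported spans AB and BC.
Rotations at B on the released spans (each span's end-slope, ×1/EI):
  span AB: point load 22.8 at a = 2.25: Pab(L + a)/(6LEI) = 11.22/EI
  span BC: point load 20.4 at a = 7: Pab(L + b)/(6LEI) = 26.77/EI
  relative rotation θ_0 = (11.22 + 26.77)/EI = 38/EI
A unit hogging moment at B produces rotation L₁/(3EI) + L₂/(3EI) = 3.667/EI.
Compatibility: M_B·(L₁+L₂)/(3EI) = θ_0, giving M_B = 10.36 kN·m (hogging).
Span AB, ΣM about A with M_B applied at B: R_B^{AB}·3 = 51.3 + 10.36, so R_B^{AB} = 20.55 kN and R_A = 22.8 − 20.55 = 2.246 kN.
Span BC, ΣM about C: R_B^{BC}·8 = 20.4 + 10.36, so R_B^{BC} = 3.845 kN and R_C = 20.4 − 3.845 = 16.55 kN.
R_B = 20.55 + 3.845 = 24.4 kN.

R_B = 24.4 kN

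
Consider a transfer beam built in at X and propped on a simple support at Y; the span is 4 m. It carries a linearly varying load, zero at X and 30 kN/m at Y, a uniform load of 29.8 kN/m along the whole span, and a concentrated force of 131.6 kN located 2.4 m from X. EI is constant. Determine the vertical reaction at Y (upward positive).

Choose R_Y as the redundant. The primary structure is the cantilever fixed at X.
Downward deflection at the released point Y due to the loads:
  triangular load, peak 30 at the free end: 11w₀L⁴/(120EI) = 704/EI
  UDL 29.8: wL⁴/(8EI) = 953.6/EI
  point load 131.6 at a = 2.4: Pa²(3L − a)/(6EI) = 1213/EI
  δ_0 = 2870/EI
Flexibility coefficient — unit upward force at Y: δ_{YY} = L³/(3EI) = 21.33/EI.
Compatibility at Y: δ_0 − R_Y·δ_{YY} = 0, so R_Y = 2870/21.33 = 134.6 kN.

R_Y = 134.6 kN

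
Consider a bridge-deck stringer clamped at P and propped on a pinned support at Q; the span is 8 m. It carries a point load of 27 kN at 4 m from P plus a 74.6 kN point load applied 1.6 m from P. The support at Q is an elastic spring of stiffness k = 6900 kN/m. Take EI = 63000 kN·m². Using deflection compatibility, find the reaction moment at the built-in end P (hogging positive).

Choose R_Q as the redundant. The primary structure is the cantilever fixed at P.
Free-end deflection of the primary structure under the applied loading (downward +):
  point load 27 at a = 4: Pa²(3L − a)/(6EI) = 1440/EI
  point load 74.6 at a = 1.6: Pa²(3L − a)/(6EI) = 713/EI
  δ_0 = 2153/EI
Tip deflection under a unit load at Q: L³/(3EI) = 170.7/EI.
With EI = 63000 kN·m²: δ_0 = 0.034174 m and δ_{QQ} = 0.002709 m/kN.
Compatibility — the spring shortens by R_Q/k under the reaction it provides: δ_0 − R_Q·δ_{QQ} = R_Q/k. With 1/k = 0.000145 m/kN, R_Q = δ_0 / (δ_{QQ} + 1/k) = 0.034174 / (0.002709 + 0.000145) = 11.97 kN.
Moment equilibrium about P: M_P = Σ(load moments about P) − R_Q·L = 227.4 − 11.97×8 = 131.6 kN·m.

M_P = 131.6 kN·m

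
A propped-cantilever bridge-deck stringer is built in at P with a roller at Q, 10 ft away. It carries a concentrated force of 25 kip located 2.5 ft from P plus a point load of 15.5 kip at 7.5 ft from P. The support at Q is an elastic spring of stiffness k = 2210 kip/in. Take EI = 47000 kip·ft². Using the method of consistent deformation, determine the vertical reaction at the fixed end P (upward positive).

Release the roller at Q. Primary structure: cantilever fixed at P.
Deflection at Q on the released cantilever, summing each load's contribution:
  point load 25 at a = 2.5: Pa²(3L − a)/(6EI) = 716.1/EI
  point load 15.5 at a = 7.5: Pa²(3L − a)/(6EI) = 3270/EI
  δ_0 = 3986/EI
Tip deflection under a unit load at Q: L³/(3EI) = 333.3/EI.
With EI = 47000 kip·ft²: δ_0 = 0.084802 ft and δ_{QQ} = 0.007092 ft/kip.
Compatibility — the spring shortens by R_Q/k under the reaction it provides: δ_0 − R_Q·δ_{QQ} = R_Q/k. With 1/k = 1/(2210×12) ft/kip = 0.000038 ft/kip, R_Q = δ_0 / (δ_{QQ} + 1/k) = 0.084802 / (0.007092 + 0.000038) = 11.89 kip.
Vertical equilibrium: R_P = ΣP − R_Q = 40.5 − 11.89 = 28.61 kip.

R_P = 28.61 kip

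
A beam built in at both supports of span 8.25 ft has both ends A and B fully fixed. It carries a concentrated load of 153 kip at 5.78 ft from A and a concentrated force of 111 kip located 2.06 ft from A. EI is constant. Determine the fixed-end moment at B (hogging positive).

M_B = 228.3 kip·ft

Take the two fixed-end moments M_A, M_B as redundants; the released structure is the simple span AB.
Simple-span end rotations at A and B under the given loads:
  at A: point load 153 at a = 5.78: Pab(L + b)/(6LEI) = 473/EI
  at B: point load 153 at a = 5.78: Pab(L + a)/(6LEI) = 619.1/EI
  at A: point load 111 at a = 2.06: Pab(L + b)/(6LEI) = 412.9/EI
  at B: point load 111 at a = 2.06: Pab(L + a)/(6LEI) = 294.8/EI
  θ_A0 = 885.9/EI,  θ_B0 = 913.9/EI
Flexibility coefficients: a unit moment at one end gives L/(3EI) there and L/(6EI) at the far end, so f₁₁ = f₂₂ = 2.75/EI and f₁₂ = f₂₁ = 1.375/EI.
Compatibility — zero rotation at each built-in end:
  2.75 M_A + 1.375 M_B = 885.9
  1.375 M_A + 2.75 M_B = 913.9
Solving the pair gives M_A = 208 kip·ft and M_B = 228.3 kip·ft (hogging).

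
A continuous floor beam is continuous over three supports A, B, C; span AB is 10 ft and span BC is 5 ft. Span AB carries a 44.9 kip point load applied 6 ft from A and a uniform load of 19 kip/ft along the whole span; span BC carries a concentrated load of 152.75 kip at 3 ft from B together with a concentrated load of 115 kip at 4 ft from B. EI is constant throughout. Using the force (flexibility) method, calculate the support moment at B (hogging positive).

M_B = 277 kip·ft

Insert a hinge at B; M_B is the redundant, and each span becomes simply supported.
Rotations at B on the released spans (each span's end-slope, ×1/EI):
  span AB: point load 44.9 at a = 6: Pab(L + a)/(6LEI) = 287.4/EI
  span AB: UDL 19: wL³/(24EI) = 791.7/EI
  span BC: point load 152.75 at a = 3: Pab(L + b)/(6LEI) = 213.8/EI
  span BC: point load 115 at a = 4: Pab(L + b)/(6LEI) = 92/EI
  relative rotation θ_0 = (1079 + 305.9)/EI = 1385/EI
A unit hogging moment at B produces rotation L₁/(3EI) + L₂/(3EI) = 5/EI.
Compatibility: M_B·(L₁+L₂)/(3EI) = θ_0, giving M_B = 277 kip·ft (hogging).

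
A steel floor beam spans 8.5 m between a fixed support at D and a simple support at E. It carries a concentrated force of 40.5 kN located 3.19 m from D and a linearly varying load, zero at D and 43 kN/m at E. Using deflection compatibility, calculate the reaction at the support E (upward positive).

Remove the prop at E; the released (primary) structure is a cantilever built in at D.
Free-end deflection of the primary structure under the applied loading (downward +):
  point load 40.5 at a = 3.19: Pa²(3L − a)/(6EI) = 1532/EI
  triangular load, peak 43 at the free end: 11w₀L⁴/(120EI) = 20576/EI
  δ_0 = 22108/EI
Flexibility coefficient — unit upward force at E: δ_{EE} = L³/(3EI) = 204.7/EI.
Compatibility at E: δ_0 − R_E·δ_{EE} = 0, so R_E = 22108/204.7 = 108 kN.

R_E = 108 kN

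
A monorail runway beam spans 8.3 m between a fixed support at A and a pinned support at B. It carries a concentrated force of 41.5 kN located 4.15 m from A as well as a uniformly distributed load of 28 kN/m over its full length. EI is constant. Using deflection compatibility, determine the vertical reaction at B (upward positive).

R_B = 100.1 kN

Release the roller at B. Primary structure: cantilever fixed at A.
Downward deflection at the released point B due to the loads:
  point load 41.5 at a = 4.15: Pa²(3L − a)/(6EI) = 2472/EI
  UDL 28: wL⁴/(8EI) = 16610/EI
  δ_0 = 19082/EI
Tip deflection under a unit load at B: L³/(3EI) = 190.6/EI.
Compatibility at B: δ_0 − R_B·δ_{BB} = 0, so R_B = 19082/190.6 = 100.1 kN.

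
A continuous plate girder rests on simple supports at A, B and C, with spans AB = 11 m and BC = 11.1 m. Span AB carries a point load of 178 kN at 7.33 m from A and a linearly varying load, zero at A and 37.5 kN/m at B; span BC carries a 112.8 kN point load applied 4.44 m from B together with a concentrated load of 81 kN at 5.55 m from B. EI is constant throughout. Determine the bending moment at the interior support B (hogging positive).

M_B = 536.5 kN·m

Take M_B as the redundant. Released structure: two simple spans AB and BC with a hinge at B.
Discontinuity in slope at B on the released structure — sum the simple-span end rotations:
  span AB: point load 178 at a = 7.33: Pab(L + a)/(6LEI) = 1330/EI
  span AB: triangular load, peak 37.5: w₀L³/(45EI) = 1109/EI
  span BC: point load 112.8 at a = 4.44: Pab(L + b)/(6LEI) = 889.5/EI
  span BC: point load 81 at a = 5.55: Pab(L + b)/(6LEI) = 623.8/EI
  relative rotation θ_0 = (2439 + 1513)/EI = 3952/EI
A unit hogging moment at B produces rotation L₁/(3EI) + L₂/(3EI) = 7.367/EI.
Compatibility: M_B·(L₁+L₂)/(3EI) = θ_0, giving M_B = 536.5 kN·m (hogging).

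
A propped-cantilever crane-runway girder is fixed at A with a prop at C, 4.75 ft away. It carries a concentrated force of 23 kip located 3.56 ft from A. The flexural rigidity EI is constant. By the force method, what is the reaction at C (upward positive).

R_C = 14.54 kip

Choose R_C as the redundant. The primary structure is the cantilever fixed at A.
Deflection at C on the released cantilever, summing each load's contribution:
  point load 23 at a = 3.56: Pa²(3L − a)/(6EI) = 519.3/EI
Flexibility coefficient — unit upward force at C: δ_{CC} = L³/(3EI) = 35.72/EI.
The prop prevents deflection at C: R_C = δ_0/δ_{CC} = 519.3/35.72 = 14.54 kip.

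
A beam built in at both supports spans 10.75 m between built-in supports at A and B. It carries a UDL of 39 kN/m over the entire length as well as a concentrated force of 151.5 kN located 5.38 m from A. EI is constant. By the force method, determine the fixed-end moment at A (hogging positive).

M_A = 579 kN·m

Release both end moments; the primary structure is a simply-supported span AB with redundants M_A and M_B.
Simple-span end rotations at A and B under the given loads:
  at A: UDL 39: wL³/(24EI) = 2019/EI
  at B: UDL 39: wL³/(24EI) = 2019/EI
  at A: point load 151.5 at a = 5.38: Pab(L + b)/(6LEI) = 1094/EI
  at B: point load 151.5 at a = 5.38: Pab(L + a)/(6LEI) = 1095/EI
  θ_A0 = 3113/EI,  θ_B0 = 3113/EI
Flexibility coefficients: a unit moment at one end gives L/(3EI) there and L/(6EI) at the far end, so f₁₁ = f₂₂ = 3.583/EI and f₁₂ = f₂₁ = 1.792/EI.
Compatibility — zero rotation at each built-in end:
  3.583 M_A + 1.792 M_B = 3113
  1.792 M_A + 3.583 M_B = 3113
Solving the pair gives M_A = 579 kN·m and M_B = 579.3 kN·m (hogging).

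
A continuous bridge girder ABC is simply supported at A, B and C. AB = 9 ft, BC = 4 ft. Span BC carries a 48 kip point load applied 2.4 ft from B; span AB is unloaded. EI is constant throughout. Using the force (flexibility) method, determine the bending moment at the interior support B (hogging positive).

Insert a hinge at B; M_B is the redundant, and each span becomes simply supported.
Discontinuity in slope at B on the released structure — sum the simple-span end rotations:
  span BC: point load 48 at a = 2.4: Pab(L + b)/(6LEI) = 43.01/EI
  relative rotation θ_0 = (0 + 43.01)/EI = 43.01/EI
A unit hogging moment at B produces rotation L₁/(3EI) + L₂/(3EI) = 4.333/EI.
Slope continuity at B: θ_0 = M_B·4.333/EI, so M_B = 43.01/4.333 = 9.925 kip·ft (hogging).

M_B = 9.925 kip·ft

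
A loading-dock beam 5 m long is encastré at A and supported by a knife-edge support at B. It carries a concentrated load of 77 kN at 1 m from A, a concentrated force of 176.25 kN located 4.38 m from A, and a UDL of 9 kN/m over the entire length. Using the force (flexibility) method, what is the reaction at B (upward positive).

Remove the prop at B; the released (primary) structure is a cantilever built in at A.
Downward deflection at the released point B due to the loads:
  point load 77 at a = 1: Pa²(3L − a)/(6EI) = 179.7/EI
  point load 176.25 at a = 4.38: Pa²(3L − a)/(6EI) = 5985/EI
  UDL 9: wL⁴/(8EI) = 703.1/EI
  δ_0 = 6868/EI
Flexibility coefficient — unit upward force at B: δ_{BB} = L³/(3EI) = 41.67/EI.
Compatibility at B: δ_0 − R_B·δ_{BB} = 0, so R_B = 6868/41.67 = 164.8 kN.

R_B = 164.8 kN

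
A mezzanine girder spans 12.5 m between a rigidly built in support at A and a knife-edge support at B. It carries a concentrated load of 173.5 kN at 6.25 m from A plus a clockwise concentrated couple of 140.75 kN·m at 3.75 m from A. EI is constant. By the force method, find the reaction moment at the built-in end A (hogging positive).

M_A = 439.7 kN·m

Release the roller at B. Primary structure: cantilever fixed at A.
Downward deflection at the released point B due to the loads:
  point load 173.5 at a = 6.25: Pa²(3L − a)/(6EI) = 35299/EI
  clockwise couple 140.75 at a = 3.75: M₀a(2L − a)/(2EI) = 5608/EI
  δ_0 = 40907/EI
Flexibility coefficient — unit upward force at B: δ_{BB} = L³/(3EI) = 651/EI.
The prop prevents deflection at B: R_B = δ_0/δ_{BB} = 40907/651 = 62.83 kN.
Moment equilibrium about A: M_A = Σ(load moments about A) − R_B·L = 1225 − 62.83×12.5 = 439.7 kN·m.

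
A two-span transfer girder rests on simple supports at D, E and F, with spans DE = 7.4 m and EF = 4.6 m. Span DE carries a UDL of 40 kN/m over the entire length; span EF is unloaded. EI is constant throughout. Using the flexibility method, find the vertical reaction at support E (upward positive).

R_E = 207.5 kN

Take M_E as the redundant. Released structure: two simple spans DE and EF with a hinge at E.
Rotations at E on the released spans (each span's end-slope, ×1/EI):
  span DE: UDL 40: wL³/(24EI) = 675.4/EI
  relative rotation θ_0 = (675.4 + 0)/EI = 675.4/EI
A unit hogging moment at E produces rotation L₁/(3EI) + L₂/(3EI) = 4/EI.
Compatibility: M_E·(L₁+L₂)/(3EI) = θ_0, giving M_E = 168.8 kN·m (hogging).
Span DE, ΣM about D with M_E applied at E: R_E^{DE}·7.4 = 1095 + 168.8, so R_E^{DE} = 170.8 kN and R_D = 296 − 170.8 = 125.2 kN.
Span EF, ΣM about F: R_E^{EF}·4.6 = 0 + 168.8, so R_E^{EF} = 36.71 kN and R_F = 0 − 36.71 = -36.71 kN.
R_E = 170.8 + 36.71 = 207.5 kN.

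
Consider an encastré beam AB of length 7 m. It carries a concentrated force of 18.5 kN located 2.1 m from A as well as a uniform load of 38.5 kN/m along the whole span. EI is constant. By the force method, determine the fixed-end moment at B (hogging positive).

Release both end moments; the primary structure is a simply-supported span AB with redundants M_A and M_B.
End rotations of the released simple span under the applied load (×1/EI):
  at A: point load 18.5 at a = 2.1: Pab(L + b)/(6LEI) = 53.94/EI
  at B: point load 18.5 at a = 2.1: Pab(L + a)/(6LEI) = 41.25/EI
  at A: UDL 38.5: wL³/(24EI) = 550.2/EI
  at B: UDL 38.5: wL³/(24EI) = 550.2/EI
  θ_A0 = 604.2/EI,  θ_B0 = 591.5/EI
Flexibility coefficients: a unit moment at one end gives L/(3EI) there and L/(6EI) at the far end, so f₁₁ = f₂₂ = 2.333/EI and f₁₂ = f₂₁ = 1.167/EI.
Compatibility — zero rotation at each built-in end:
  2.333 M_A + 1.167 M_B = 604.2
  1.167 M_A + 2.333 M_B = 591.5
Solving the pair gives M_A = 176.2 kN·m and M_B = 165.4 kN·m (hogging).

M_B = 165.4 kN·m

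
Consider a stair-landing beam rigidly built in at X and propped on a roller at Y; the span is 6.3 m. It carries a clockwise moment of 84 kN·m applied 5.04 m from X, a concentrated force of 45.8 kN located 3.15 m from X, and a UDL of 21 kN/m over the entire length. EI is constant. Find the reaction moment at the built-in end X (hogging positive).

M_X = 121.3 kN·m

Take the reaction at Y as the redundant and release it; the primary structure is a cantilever fixed at X.
Primary-structure tip deflection at Y by superposition:
  clockwise couple 84 at a = 5.04: M₀a(2L − a)/(2EI) = 1600/EI
  point load 45.8 at a = 3.15: Pa²(3L − a)/(6EI) = 1193/EI
  UDL 21: wL⁴/(8EI) = 4135/EI
  δ_0 = 6928/EI
Tip deflection under a unit load at Y: L³/(3EI) = 83.35/EI.
The prop prevents deflection at Y: R_Y = δ_0/δ_{YY} = 6928/83.35 = 83.12 kN.
Moment equilibrium about X: M_X = Σ(load moments about X) − R_Y·L = 645 − 83.12×6.3 = 121.3 kN·m.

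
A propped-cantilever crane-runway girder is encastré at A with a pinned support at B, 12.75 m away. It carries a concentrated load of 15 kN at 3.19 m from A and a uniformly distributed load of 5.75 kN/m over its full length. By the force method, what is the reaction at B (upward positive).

Take the reaction at B as the redundant and release it; the primary structure is a cantilever fixed at A.
Free-end deflection of the primary structure under the applied loading (downward +):
  point load 15 at a = 3.19: Pa²(3L − a)/(6EI) = 891.9/EI
  UDL 5.75: wL⁴/(8EI) = 18994/EI
  δ_0 = 19886/EI
Tip deflection under a unit load at B: L³/(3EI) = 690.9/EI.
Compatibility at B: δ_0 − R_B·δ_{BB} = 0, so R_B = 19886/690.9 = 28.78 kN.

R_B = 28.78 kN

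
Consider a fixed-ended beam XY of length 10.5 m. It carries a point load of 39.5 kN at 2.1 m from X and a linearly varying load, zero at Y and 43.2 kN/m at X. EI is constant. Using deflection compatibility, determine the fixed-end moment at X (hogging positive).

Take the two fixed-end moments M_X, M_Y as redundants; the released structure is the simple span XY.
On the primary (simply-supported) span, the end slopes from the loading are:
  at X: point load 39.5 at a = 2.1: Pab(L + b)/(6LEI) = 209/EI
  at Y: point load 39.5 at a = 2.1: Pab(L + a)/(6LEI) = 139.4/EI
  at X: triangular load, peak 43.2: w₀L³/(45EI) = 1111/EI
  at Y: triangular load, peak 43.2: 7w₀L³/(360EI) = 972.4/EI
  θ_X0 = 1320/EI,  θ_Y0 = 1112/EI
Flexibility coefficients: a unit moment at one end gives L/(3EI) there and L/(6EI) at the far end, so f₁₁ = f₂₂ = 3.5/EI and f₁₂ = f₂₁ = 1.75/EI.
Compatibility — zero rotation at each built-in end:
  3.5 M_X + 1.75 M_Y = 1320
  1.75 M_X + 3.5 M_Y = 1112
Solving the pair gives M_X = 291.2 kN·m and M_Y = 172 kN·m (hogging).

M_X = 291.2 kN·m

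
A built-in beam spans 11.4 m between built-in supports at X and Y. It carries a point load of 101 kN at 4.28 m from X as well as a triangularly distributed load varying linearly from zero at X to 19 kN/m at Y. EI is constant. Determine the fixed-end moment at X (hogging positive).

M_X = 250.9 kN·m

Take the two fixed-end moments M_X, M_Y as redundants; the released structure is the simple span XY.
On the primary (simply-supported) span, the end slopes from the loading are:
  at X: point load 101 at a = 4.28: Pab(L + b)/(6LEI) = 833.4/EI
  at Y: point load 101 at a = 4.28: Pab(L + a)/(6LEI) = 705.6/EI
  at X: triangular load, peak 19: 7w₀L³/(360EI) = 547.3/EI
  at Y: triangular load, peak 19: w₀L³/(45EI) = 625.5/EI
  θ_X0 = 1381/EI,  θ_Y0 = 1331/EI
Flexibility coefficients: a unit moment at one end gives L/(3EI) there and L/(6EI) at the far end, so f₁₁ = f₂₂ = 3.8/EI and f₁₂ = f₂₁ = 1.9/EI.
Compatibility — zero rotation at each built-in end:
  3.8 M_X + 1.9 M_Y = 1381
  1.9 M_X + 3.8 M_Y = 1331
Solving the pair gives M_X = 250.9 kN·m and M_Y = 224.8 kN·m (hogging).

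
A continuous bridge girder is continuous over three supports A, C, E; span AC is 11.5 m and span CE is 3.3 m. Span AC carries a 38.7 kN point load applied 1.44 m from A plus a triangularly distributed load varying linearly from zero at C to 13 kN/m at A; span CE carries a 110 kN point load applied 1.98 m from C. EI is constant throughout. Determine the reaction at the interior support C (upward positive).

R_C = 117.8 kN

Release continuity at C by inserting a hinge; the redundant is the internal moment M_C. The primary structure is two simply-supported spans AC and CE.
Rotations at C on the released spans (each span's end-slope, ×1/EI):
  span AC: point load 38.7 at a = 1.44: Pab(L + a)/(6LEI) = 105.1/EI
  span AC: triangular load, peak 13: 7w₀L³/(360EI) = 384.4/EI
  span CE: point load 110 at a = 1.98: Pab(L + b)/(6LEI) = 67.08/EI
  relative rotation θ_0 = (489.6 + 67.08)/EI = 556.7/EI
A unit hogging moment at C produces rotation L₁/(3EI) + L₂/(3EI) = 4.933/EI.
Compatibility: M_C·(L₁+L₂)/(3EI) = θ_0, giving M_C = 112.8 kN·m (hogging).
Span AC, ΣM about A with M_C applied at C: R_C^{AC}·11.5 = 342.3 + 112.8, so R_C^{AC} = 39.57 kN and R_A = 113.5 − 39.57 = 73.88 kN.
Span CE, ΣM about E: R_C^{CE}·3.3 = 145.2 + 112.8, so R_C^{CE} = 78.19 kN and R_E = 110 − 78.19 = 31.81 kN.
R_C = 39.57 + 78.19 = 117.8 kN.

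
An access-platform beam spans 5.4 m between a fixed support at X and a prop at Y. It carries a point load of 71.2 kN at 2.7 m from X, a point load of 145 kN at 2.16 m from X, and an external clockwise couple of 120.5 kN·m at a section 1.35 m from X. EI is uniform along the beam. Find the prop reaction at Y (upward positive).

Choose R_Y as the redundant. The primary structure is the cantilever fixed at X.
Downward deflection at the released point Y due to the loads:
  point load 71.2 at a = 2.7: Pa²(3L − a)/(6EI) = 1168/EI
  point load 145 at a = 2.16: Pa²(3L − a)/(6EI) = 1583/EI
  clockwise couple 120.5 at a = 1.35: M₀a(2L − a)/(2EI) = 768.6/EI
  δ_0 = 3520/EI
Tip deflection under a unit load at Y: L³/(3EI) = 52.49/EI.
The prop prevents deflection at Y: R_Y = δ_0/δ_{YY} = 3520/52.49 = 67.05 kN.

R_Y = 67.05 kN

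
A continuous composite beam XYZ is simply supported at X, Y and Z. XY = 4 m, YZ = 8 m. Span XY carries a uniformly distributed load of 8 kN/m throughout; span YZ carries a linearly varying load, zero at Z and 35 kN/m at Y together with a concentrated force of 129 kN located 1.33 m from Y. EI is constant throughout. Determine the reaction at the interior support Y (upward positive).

Insert a hinge at Y; M_Y is the redundant, and each span becomes simply supported.
End slopes at the hinge Y, treating each span as simply supported:
  span XY: UDL 8: wL³/(24EI) = 21.33/EI
  span YZ: triangular load, peak 35: w₀L³/(45EI) = 398.2/EI
  span YZ: point load 129 at a = 1.33: Pab(L + b)/(6LEI) = 349.7/EI
  relative rotation θ_0 = (21.33 + 748)/EI = 769.3/EI
A unit hogging moment at Y produces rotation L₁/(3EI) + L₂/(3EI) = 4/EI.
Compatibility: M_Y·(L₁+L₂)/(3EI) = θ_0, giving M_Y = 192.3 kN·m (hogging).
Span XY, ΣM about X with M_Y applied at Y: R_Y^{XY}·4 = 64 + 192.3, so R_Y^{XY} = 64.08 kN and R_X = 32 − 64.08 = -32.08 kN.
Span YZ, ΣM about Z: R_Y^{YZ}·8 = 1607 + 192.3, so R_Y^{YZ} = 224.9 kN and R_Z = 269 − 224.9 = 44.07 kN.
R_Y = 64.08 + 224.9 = 289 kN.

R_Y = 289 kN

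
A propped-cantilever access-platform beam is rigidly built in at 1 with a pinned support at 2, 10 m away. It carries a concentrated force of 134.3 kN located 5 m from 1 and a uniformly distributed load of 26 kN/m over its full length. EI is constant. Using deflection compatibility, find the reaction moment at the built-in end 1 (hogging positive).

M_1 = 576.8 kN·m

Remove the prop at 2; the released (primary) structure is a cantilever built in at 1.
Deflection at 2 on the released cantilever, summing each load's contribution:
  point load 134.3 at a = 5: Pa²(3L − a)/(6EI) = 13990/EI
  UDL 26: wL⁴/(8EI) = 32500/EI
  δ_0 = 46490/EI
Flexibility coefficient — unit upward force at 2: δ_{22} = L³/(3EI) = 333.3/EI.
Compatibility at 2: δ_0 − R_2·δ_{22} = 0, so R_2 = 46490/333.3 = 139.5 kN.
Moment equilibrium about 1: M_1 = Σ(load moments about 1) − R_2·L = 1972 − 139.5×10 = 576.8 kN·m.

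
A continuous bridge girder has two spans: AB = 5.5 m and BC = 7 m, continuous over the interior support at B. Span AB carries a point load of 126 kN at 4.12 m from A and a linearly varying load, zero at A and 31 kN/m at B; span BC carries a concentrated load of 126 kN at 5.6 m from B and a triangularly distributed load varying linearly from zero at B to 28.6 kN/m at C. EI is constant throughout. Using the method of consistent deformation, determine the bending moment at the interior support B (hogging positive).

M_B = 170.8 kN·m

Take M_B as the redundant. Released structure: two simple spans AB and BC with a hinge at B.
Discontinuity in slope at B on the released structure — sum the simple-span end rotations:
  span AB: point load 126 at a = 4.12: Pab(L + a)/(6LEI) = 208.8/EI
  span AB: triangular load, peak 31: w₀L³/(45EI) = 114.6/EI
  span BC: point load 126 at a = 5.6: Pab(L + b)/(6LEI) = 197.6/EI
  span BC: triangular load, peak 28.6: 7w₀L³/(360EI) = 190.7/EI
  relative rotation θ_0 = (323.5 + 388.3)/EI = 711.8/EI
A unit hogging moment at B produces rotation L₁/(3EI) + L₂/(3EI) = 4.167/EI.
Compatibility: M_B·(L₁+L₂)/(3EI) = θ_0, giving M_B = 170.8 kN·m (hogging).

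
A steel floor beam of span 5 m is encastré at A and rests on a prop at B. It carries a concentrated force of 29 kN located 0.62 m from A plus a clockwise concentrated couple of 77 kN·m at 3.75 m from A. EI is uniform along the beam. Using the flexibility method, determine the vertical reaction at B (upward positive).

R_B = 22.3 kN

Choose R_B as the redundant. The primary structure is the cantilever fixed at A.
Deflection at B on the released cantilever, summing each load's contribution:
  point load 29 at a = 0.62: Pa²(3L − a)/(6EI) = 26.72/EI
  clockwise couple 77 at a = 3.75: M₀a(2L − a)/(2EI) = 902.3/EI
  δ_0 = 929.1/EI
Flexibility coefficient — unit upward force at B: δ_{BB} = L³/(3EI) = 41.67/EI.
The prop prevents deflection at B: R_B = δ_0/δ_{BB} = 929.1/41.67 = 22.3 kN.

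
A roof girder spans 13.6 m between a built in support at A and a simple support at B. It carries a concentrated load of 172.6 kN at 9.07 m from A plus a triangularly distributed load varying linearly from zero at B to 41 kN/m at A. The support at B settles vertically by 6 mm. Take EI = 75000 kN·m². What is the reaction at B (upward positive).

Release the roller at B. Primary structure: cantilever fixed at A.
Downward deflection at the released point B due to the loads:
  point load 172.6 at a = 9.07: Pa²(3L − a)/(6EI) = 75089/EI
  triangular load, peak 41 at the fixed end: w₀L⁴/(30EI) = 46754/EI
  δ_0 = 121843/EI
Flexibility coefficient — unit upward force at B: δ_{BB} = L³/(3EI) = 838.5/EI.
With EI = 75000 kN·m²: δ_0 = 1.6246 m and δ_{BB} = 0.01118 m/kN.
Compatibility — the beam at B must follow the support down by 0.006 m: δ_0 − R_B·δ_{BB} = 0.006, so R_B = (1.6246 − 0.006)/0.01118 = 144.8 kN.

R_B = 144.8 kN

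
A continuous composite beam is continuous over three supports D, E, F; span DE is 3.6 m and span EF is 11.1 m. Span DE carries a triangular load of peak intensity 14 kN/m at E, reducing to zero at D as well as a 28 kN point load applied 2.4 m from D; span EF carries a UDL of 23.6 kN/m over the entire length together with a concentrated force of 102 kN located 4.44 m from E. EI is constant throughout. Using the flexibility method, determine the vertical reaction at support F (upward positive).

Insert a hinge at E; M_E is the redundant, and each span becomes simply supported.
Rotations at E on the released spans (each span's end-slope, ×1/EI):
  span DE: triangular load, peak 14: w₀L³/(45EI) = 14.52/EI
  span DE: point load 28 at a = 2.4: Pab(L + a)/(6LEI) = 22.4/EI
  span EF: UDL 23.6: wL³/(24EI) = 1345/EI
  span EF: point load 102 at a = 4.44: Pab(L + b)/(6LEI) = 804.3/EI
  relative rotation θ_0 = (36.92 + 2149)/EI = 2186/EI
A unit hogging moment at E produces rotation L₁/(3EI) + L₂/(3EI) = 4.9/EI.
Compatibility: M_E·(L₁+L₂)/(3EI) = θ_0, giving M_E = 446.1 kN·m (hogging).
Span EF, ΣM about F: R_E^{EF}·11.1 = 2133 + 446.1, so R_E^{EF} = 232.4 kN and R_F = 364 − 232.4 = 131.6 kN.

R_F = 131.6 kN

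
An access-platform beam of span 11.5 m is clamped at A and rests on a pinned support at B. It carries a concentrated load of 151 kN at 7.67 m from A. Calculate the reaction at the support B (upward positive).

Take the reaction at B as the redundant and release it; the primary structure is a cantilever fixed at A.
Primary-structure tip deflection at B by superposition:
  point load 151 at a = 7.67: Pa²(3L − a)/(6EI) = 39723/EI
Flexibility coefficient — unit upward force at B: δ_{BB} = L³/(3EI) = 507/EI.
The prop prevents deflection at B: R_B = δ_0/δ_{BB} = 39723/507 = 78.35 kN.

R_B = 78.35 kN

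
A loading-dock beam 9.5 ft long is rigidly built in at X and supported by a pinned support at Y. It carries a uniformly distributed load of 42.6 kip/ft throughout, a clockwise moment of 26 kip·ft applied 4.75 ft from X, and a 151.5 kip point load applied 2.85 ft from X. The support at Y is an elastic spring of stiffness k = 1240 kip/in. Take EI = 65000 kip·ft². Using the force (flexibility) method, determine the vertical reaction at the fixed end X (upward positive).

Choose R_Y as the redundant. The primary structure is the cantilever fixed at X.
Deflection at Y on the released cantilever, summing each load's contribution:
  UDL 42.6: wL⁴/(8EI) = 43372/EI
  clockwise couple 26 at a = 4.75: M₀a(2L − a)/(2EI) = 879.9/EI
  point load 151.5 at a = 2.85: Pa²(3L − a)/(6EI) = 5261/EI
  δ_0 = 49513/EI
Tip deflection under a unit load at Y: L³/(3EI) = 285.8/EI.
With EI = 65000 kip·ft²: δ_0 = 0.76174 ft and δ_{YY} = 0.004397 ft/kip.
Compatibility — the spring shortens by R_Y/k under the reaction it provides: δ_0 − R_Y·δ_{YY} = R_Y/k. With 1/k = 1/(1240×12) ft/kip = 0.000067 ft/kip, R_Y = δ_0 / (δ_{YY} + 1/k) = 0.76174 / (0.004397 + 0.000067) = 170.6 kip.
Vertical equilibrium: R_X = ΣP − R_Y = 556.2 − 170.6 = 385.6 kip.

R_X = 385.6 kip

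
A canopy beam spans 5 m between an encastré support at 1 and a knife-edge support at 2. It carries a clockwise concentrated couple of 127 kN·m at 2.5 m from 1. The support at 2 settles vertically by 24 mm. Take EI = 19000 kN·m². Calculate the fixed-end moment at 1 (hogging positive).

M_1 = 38.85 kN·m

Choose R_2 as the redundant. The primary structure is the cantilever fixed at 1.
Primary-structure tip deflection at 2 by superposition:
  clockwise couple 127 at a = 2.5: M₀a(2L − a)/(2EI) = 1191/EI
Flexibility coefficient — unit upward force at 2: δ_{22} = L³/(3EI) = 41.67/EI.
With EI = 19000 kN·m²: δ_0 = 0.062664 m and δ_{22} = 0.002193 m/kN.
Compatibility — the beam at 2 must follow the support down by 0.024 m: δ_0 − R_2·δ_{22} = 0.024, so R_2 = (0.062664 − 0.024)/0.002193 = 17.63 kN.
Moment equilibrium about 1: M_1 = Σ(load moments about 1) − R_2·L = 127 − 17.63×5 = 38.85 kN·m.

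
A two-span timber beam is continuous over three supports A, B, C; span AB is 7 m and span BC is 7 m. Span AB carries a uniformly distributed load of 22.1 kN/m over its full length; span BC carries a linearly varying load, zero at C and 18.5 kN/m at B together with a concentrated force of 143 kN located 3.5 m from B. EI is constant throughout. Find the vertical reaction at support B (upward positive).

R_B = 246.8 kN

Insert a hinge at B; M_B is the redundant, and each span becomes simply supported.
End slopes at the hinge B, treating each span as simply supported:
  span AB: UDL 22.1: wL³/(24EI) = 315.8/EI
  span BC: triangular load, peak 18.5: w₀L³/(45EI) = 141/EI
  span BC: point load 143 at a = 3.5: Pab(L + b)/(6LEI) = 437.9/EI
  relative rotation θ_0 = (315.8 + 578.9)/EI = 894.8/EI
A unit hogging moment at B produces rotation L₁/(3EI) + L₂/(3EI) = 4.667/EI.
Compatibility: M_B·(L₁+L₂)/(3EI) = θ_0, giving M_B = 191.7 kN·m (hogging).
Span AB, ΣM about A with M_B applied at B: R_B^{AB}·7 = 541.5 + 191.7, so R_B^{AB} = 104.7 kN and R_A = 154.7 − 104.7 = 49.96 kN.
Span BC, ΣM about C: R_B^{BC}·7 = 802.7 + 191.7, so R_B^{BC} = 142.1 kN and R_C = 207.8 − 142.1 = 65.69 kN.
R_B = 104.7 + 142.1 = 246.8 kN.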